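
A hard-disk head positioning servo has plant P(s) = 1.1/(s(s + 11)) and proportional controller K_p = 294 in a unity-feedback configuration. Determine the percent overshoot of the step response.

Closed-loop characteristic equation: s² + 11s + 323.4 = 0, so ω_n = 17.98 rad/s and ζ = 11/(2·17.98) = 0.3058.
%OS = 100·exp(−πζ/√(1−ζ²)) = 100·exp(−π·0.3058/√0.9065) = 36.5%.

36.5%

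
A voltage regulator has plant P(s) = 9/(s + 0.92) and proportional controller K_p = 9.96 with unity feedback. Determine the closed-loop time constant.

τ = 0.011 s

Closed-loop transfer function: T(s) = K_p·P(s)/(1 + K_p·P(s)) = 89.64/(s + 0.92 + 89.64) = 89.64/(s + 90.56).
Time constant τ = 1/90.56 = 0.011 s.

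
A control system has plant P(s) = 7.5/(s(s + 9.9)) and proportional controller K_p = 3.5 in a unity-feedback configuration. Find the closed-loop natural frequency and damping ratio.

With unity feedback the closed-loop characteristic equation is s² + 9.9s + 3.5·7.5 = s² + 9.9s + 26.25 = 0.
So ω_n² = 26.25 ⇒ ω_n = 5.123 rad/s, and ζ = 9.9/(2ω_n) = 0.966.

ω_n = 5.12 rad/s, ζ = 0.966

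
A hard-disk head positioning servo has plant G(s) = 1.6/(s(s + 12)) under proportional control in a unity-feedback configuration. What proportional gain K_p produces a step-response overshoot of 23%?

K_p = 125

From %OS = 100·exp(−πζ/√(1−ζ²)) = 23%, ζ = −ln(0.23)/√(π²+ln²(0.23)) = 0.4237.
Characteristic equation s² + 12s + 1.6K_p = 0 gives ζ = 12/(2√(1.6K_p)).
Setting ζ = 0.4237: √(1.6K_p) = 12/(2·0.4237) = 14.16, so K_p = 200.5/1.6 = 125.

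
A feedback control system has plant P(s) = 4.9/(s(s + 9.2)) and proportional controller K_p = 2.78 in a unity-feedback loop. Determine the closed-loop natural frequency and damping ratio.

ω_n = 3.69 rad/s, ζ = 1.25

With unity feedback the closed-loop characteristic equation is s² + 9.2s + 2.78·4.9 = s² + 9.2s + 13.62 = 0.
Matching s² + 2ζω_n s + ω_n²: ω_n = √13.62 = 3.691 rad/s and 2ζω_n = 9.2, so ζ = 9.2/(2·3.691) = 1.25.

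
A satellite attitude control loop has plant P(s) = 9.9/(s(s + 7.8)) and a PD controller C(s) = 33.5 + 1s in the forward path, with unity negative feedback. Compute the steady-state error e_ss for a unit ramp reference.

The loop has one pole at the origin (type 1). Velocity error constant K_v = lim_{s→0} s·C(s)P(s) = 33.5·9.9/7.8 = 42.52.
Steady-state error to a unit ramp: e_ss = 1/K_v = 0.0235.

0.0235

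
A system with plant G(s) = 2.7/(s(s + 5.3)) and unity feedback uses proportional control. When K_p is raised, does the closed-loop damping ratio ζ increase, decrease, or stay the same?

decrease

ζ = 5.3/(2√(2.7K_p)); increasing K_p raises the denominator, so ζ falls.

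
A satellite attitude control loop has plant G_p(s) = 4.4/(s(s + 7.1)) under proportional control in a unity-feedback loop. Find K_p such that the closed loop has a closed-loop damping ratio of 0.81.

K_p = 4.37

Closed-loop characteristic equation: s² + 7.1s + K_p·4.4 = 0.
So ω_n = √(4.4K_p) and 2ζω_n = 7.1, giving ζ = 7.1/(2√(4.4K_p)).
Setting ζ = 0.81: √(4.4K_p) = 7.1/(2·0.81) = 4.383, so K_p = 19.21/4.4 = 4.37.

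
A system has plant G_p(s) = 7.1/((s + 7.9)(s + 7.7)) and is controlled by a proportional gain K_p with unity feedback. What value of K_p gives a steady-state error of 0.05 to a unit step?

The loop is type 0, so e_ss(step) = 1/(1 + K_pos) with K_pos = K_p·G_p(0).
G_p(0) = 0.1167. Require 1/(1 + K_p·0.1167) = 0.05, so 1 + 0.1167·K_p = 20.
K_p = (20 − 1)/0.1167 = 163.

K_p = 163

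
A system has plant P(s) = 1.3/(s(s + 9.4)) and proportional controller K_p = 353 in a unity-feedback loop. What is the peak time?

T_p = 0.15 s

From 1 + K_pP(s) = 0: s² + 9.4s + 458.9 = 0 ⇒ ω_n = 21.42, ζ = 0.2194.
Damped frequency ω_d = ω_n√(1−ζ²) = 20.9 rad/s, so peak time T_p = π/ω_d = 0.15 s.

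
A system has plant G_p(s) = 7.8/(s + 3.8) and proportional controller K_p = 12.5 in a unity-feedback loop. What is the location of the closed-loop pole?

Closed-loop transfer function: T(s) = K_p·G_p(s)/(1 + K_p·G_p(s)) = 97.5/(s + 3.8 + 97.5) = 97.5/(s + 101.3).
The closed-loop pole is at s = −101.3.

s = -101.3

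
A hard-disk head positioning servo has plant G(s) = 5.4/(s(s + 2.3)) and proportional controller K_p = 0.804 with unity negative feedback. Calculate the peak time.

T_p = 1.81 s

Closed-loop characteristic equation: s² + 2.3s + 4.342 = 0, so ω_n = 2.084 rad/s and ζ = 2.3/(2·2.084) = 0.5519.
Damped frequency ω_d = ω_n√(1−ζ²) = 1.738 rad/s, so peak time T_p = π/ω_d = 1.81 s.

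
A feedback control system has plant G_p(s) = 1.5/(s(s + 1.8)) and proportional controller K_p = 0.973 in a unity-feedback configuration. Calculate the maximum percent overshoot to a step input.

The closed-loop denominator s² + 1.8s + 1.46 gives ω_n = √1.46 = 1.208 and ζ = 1.8/(2ω_n) = 0.745.
%OS = 100·exp(−πζ/√(1−ζ²)) = 100·exp(−π·0.745/√0.445) = 2.99%.

2.99%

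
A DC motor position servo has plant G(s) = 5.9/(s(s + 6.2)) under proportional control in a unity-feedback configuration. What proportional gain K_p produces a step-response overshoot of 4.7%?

From %OS = 100·exp(−πζ/√(1−ζ²)) = 4.7%, ζ = −ln(0.047)/√(π²+ln²(0.047)) = 0.6975.
Characteristic equation s² + 6.2s + 5.9K_p = 0 gives ζ = 6.2/(2√(5.9K_p)).
Setting ζ = 0.6975: √(5.9K_p) = 6.2/(2·0.6975) = 4.445, so K_p = 19.76/5.9 = 3.35.

K_p = 3.35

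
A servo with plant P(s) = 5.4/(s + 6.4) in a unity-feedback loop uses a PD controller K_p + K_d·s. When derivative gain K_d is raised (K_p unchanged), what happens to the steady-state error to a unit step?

K_d affects only the transient (the s-coefficient); the DC loop gain, and hence e_ss, depends only on K_p.

unchanged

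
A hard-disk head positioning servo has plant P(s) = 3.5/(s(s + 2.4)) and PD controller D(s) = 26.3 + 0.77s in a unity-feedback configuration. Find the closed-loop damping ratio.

Forward path: (26.3 + 0.77s)·3.5/(s(s+2.4)). The closed-loop characteristic equation is s² + (2.4 + 3.5·0.77)s + 3.5·26.3 = 0.
That is s² + 5.095s + 92.05 = 0, so ω_n = 9.594 rad/s and ζ = 5.095/(2·9.594) = 0.2655.

ζ = 0.266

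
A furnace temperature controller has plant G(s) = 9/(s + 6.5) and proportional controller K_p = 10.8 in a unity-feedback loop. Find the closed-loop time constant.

Closed-loop transfer function: T(s) = K_p·G(s)/(1 + K_p·G(s)) = 97.2/(s + 6.5 + 97.2) = 97.2/(s + 103.7).
Time constant τ = 1/103.7 = 0.00964 s.

τ = 0.00964 s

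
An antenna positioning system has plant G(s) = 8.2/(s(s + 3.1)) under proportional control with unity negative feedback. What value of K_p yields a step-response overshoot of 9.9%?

From %OS = 100·exp(−πζ/√(1−ζ²)) = 9.9%, ζ = −ln(0.099)/√(π²+ln²(0.099)) = 0.5928.
Characteristic equation s² + 3.1s + 8.2K_p = 0 gives ζ = 3.1/(2√(8.2K_p)).
Setting ζ = 0.5928: √(8.2K_p) = 3.1/(2·0.5928) = 2.615, so K_p = 6.836/8.2 = 0.834.

K_p = 0.834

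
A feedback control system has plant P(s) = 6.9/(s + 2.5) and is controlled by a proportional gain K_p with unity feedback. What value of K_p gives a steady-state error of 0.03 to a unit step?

The loop is type 0, so e_ss(step) = 1/(1 + K_pos) with K_pos = K_p·P(0).
P(0) = 2.76. Require 1/(1 + K_p·2.76) = 0.03, so 1 + 2.76·K_p = 33.33.
K_p = (33.33 − 1)/2.76 = 11.7.

K_p = 11.7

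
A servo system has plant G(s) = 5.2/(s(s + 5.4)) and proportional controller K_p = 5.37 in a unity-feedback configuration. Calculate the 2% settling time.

Closed-loop characteristic equation: s² + 5.4s + 27.92 = 0, so ω_n = 5.284 rad/s and ζ = 5.4/(2·5.284) = 0.5109.
2% settling time T_s ≈ 4/(ζω_n) = 4/2.7 = 1.48 s.

T_s ≈ 1.48 s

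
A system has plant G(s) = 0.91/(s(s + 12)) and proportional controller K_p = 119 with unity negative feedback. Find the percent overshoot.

10.9%

Closed-loop characteristic equation: s² + 12s + 108.3 = 0, so ω_n = 10.41 rad/s and ζ = 12/(2·10.41) = 0.5766.
%OS = 100·exp(−πζ/√(1−ζ²)) = 100·exp(−π·0.5766/√0.6676) = 10.9%.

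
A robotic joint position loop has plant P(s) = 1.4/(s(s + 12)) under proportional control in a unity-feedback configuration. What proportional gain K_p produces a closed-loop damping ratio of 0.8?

Closed-loop characteristic equation: s² + 12s + K_p·1.4 = 0.
So ω_n = √(1.4K_p) and 2ζω_n = 12, giving ζ = 12/(2√(1.4K_p)).
Setting ζ = 0.8: √(1.4K_p) = 12/(2·0.8) = 7.5, so K_p = 56.25/1.4 = 40.2.

K_p = 40.2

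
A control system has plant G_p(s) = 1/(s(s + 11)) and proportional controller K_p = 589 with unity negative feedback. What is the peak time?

From 1 + K_pG_p(s) = 0: s² + 11s + 589 = 0 ⇒ ω_n = 24.27, ζ = 0.2266.
Damped frequency ω_d = ω_n√(1−ζ²) = 23.64 rad/s, so peak time T_p = π/ω_d = 0.133 s.

T_p = 0.133 s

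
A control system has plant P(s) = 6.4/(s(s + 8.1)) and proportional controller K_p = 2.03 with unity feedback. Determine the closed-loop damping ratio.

With unity feedback the closed-loop characteristic equation is s² + 8.1s + 2.03·6.4 = s² + 8.1s + 12.99 = 0.
So ω_n² = 12.99 ⇒ ω_n = 3.604 rad/s, and ζ = 8.1/(2ω_n) = 1.12.

ζ = 1.12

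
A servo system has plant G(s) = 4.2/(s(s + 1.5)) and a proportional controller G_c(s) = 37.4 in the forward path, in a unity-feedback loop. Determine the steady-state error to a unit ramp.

The loop has one pole at the origin (type 1). Velocity error constant K_v = lim_{s→0} s·G_c(s)G(s) = 37.4·4.2/1.5 = 104.7.
Steady-state error to a unit ramp: e_ss = 1/K_v = 0.00955.

0.00955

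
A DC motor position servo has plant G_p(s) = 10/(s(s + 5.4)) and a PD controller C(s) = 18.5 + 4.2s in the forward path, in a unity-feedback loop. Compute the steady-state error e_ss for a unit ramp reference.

0.0292

The loop has one pole at the origin (type 1). Velocity error constant K_v = lim_{s→0} s·C(s)G_p(s) = 18.5·10/5.4 = 34.26.
Steady-state error to a unit ramp: e_ss = 1/K_v = 0.0292.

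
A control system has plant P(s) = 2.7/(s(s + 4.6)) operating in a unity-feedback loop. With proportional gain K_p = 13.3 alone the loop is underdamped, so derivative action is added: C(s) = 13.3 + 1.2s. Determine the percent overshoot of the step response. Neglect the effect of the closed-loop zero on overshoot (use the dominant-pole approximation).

6.61%

Forward path: (13.3 + 1.2s)·2.7/(s(s+4.6)). The closed-loop characteristic equation is s² + (4.6 + 2.7·1.2)s + 2.7·13.3 = 0.
That is s² + 7.84s + 35.91 = 0, so ω_n = 5.992 rad/s and ζ = 7.84/(2·5.992) = 0.6542.
%OS = 100·exp(−πζ/√(1−ζ²)) = 6.61%.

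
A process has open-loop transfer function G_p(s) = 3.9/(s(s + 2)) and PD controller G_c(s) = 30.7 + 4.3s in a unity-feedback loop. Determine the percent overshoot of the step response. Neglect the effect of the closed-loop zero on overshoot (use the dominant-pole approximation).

0.53%

Forward path: (30.7 + 4.3s)·3.9/(s(s+2)). The closed-loop characteristic equation is s² + (2 + 3.9·4.3)s + 3.9·30.7 = 0.
That is s² + 18.77s + 119.7 = 0, so ω_n = 10.94 rad/s and ζ = 18.77/(2·10.94) = 0.8577.
%OS = 100·exp(−πζ/√(1−ζ²)) = 0.53%.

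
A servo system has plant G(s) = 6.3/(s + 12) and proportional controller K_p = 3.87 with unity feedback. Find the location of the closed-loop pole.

Closed-loop transfer function: T(s) = K_p·G(s)/(1 + K_p·G(s)) = 24.38/(s + 12 + 24.38) = 24.38/(s + 36.38).
The closed-loop pole is at s = −36.38.

s = -36.38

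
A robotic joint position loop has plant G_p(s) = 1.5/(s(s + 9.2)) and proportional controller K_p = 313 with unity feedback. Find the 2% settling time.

T_s ≈ 0.87 s

Closed-loop characteristic equation: s² + 9.2s + 469.5 = 0, so ω_n = 21.67 rad/s and ζ = 9.2/(2·21.67) = 0.2123.
2% settling time T_s ≈ 4/(ζω_n) = 4/4.6 = 0.87 s.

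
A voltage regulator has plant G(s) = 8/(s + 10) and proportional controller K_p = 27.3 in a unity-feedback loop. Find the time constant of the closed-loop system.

Closed-loop transfer function: T(s) = K_p·G(s)/(1 + K_p·G(s)) = 218.4/(s + 10 + 218.4) = 218.4/(s + 228.4).
Time constant τ = 1/228.4 = 0.00438 s.

τ = 0.00438 s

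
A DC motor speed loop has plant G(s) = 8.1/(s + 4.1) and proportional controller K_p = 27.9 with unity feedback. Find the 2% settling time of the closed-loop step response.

Closed-loop transfer function: T(s) = K_p·G(s)/(1 + K_p·G(s)) = 226/(s + 4.1 + 226) = 226/(s + 230.1).
Time constant τ = 1/230.1 = 0.004346 s, so the 2% settling time is about 4τ = 0.0174 s.

T_s ≈ 0.0174 s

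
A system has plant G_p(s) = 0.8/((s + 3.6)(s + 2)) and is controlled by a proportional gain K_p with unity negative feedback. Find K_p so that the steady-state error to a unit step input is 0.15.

Steady-state error for a unit step on this type-0 loop is 1/(1 + K_p·G_p(0)).
G_p(0) = 0.1111. Require 1/(1 + K_p·0.1111) = 0.15, so 1 + 0.1111·K_p = 6.667.
K_p = (6.667 − 1)/0.1111 = 51.

K_p = 51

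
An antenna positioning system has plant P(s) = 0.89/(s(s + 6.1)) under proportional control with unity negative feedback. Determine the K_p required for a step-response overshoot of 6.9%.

K_p = 24.9

From %OS = 100·exp(−πζ/√(1−ζ²)) = 6.9%, ζ = −ln(0.069)/√(π²+ln²(0.069)) = 0.6481.
Characteristic equation s² + 6.1s + 0.89K_p = 0 gives ζ = 6.1/(2√(0.89K_p)).
Setting ζ = 0.6481: √(0.89K_p) = 6.1/(2·0.6481) = 4.706, so K_p = 22.15/0.89 = 24.9.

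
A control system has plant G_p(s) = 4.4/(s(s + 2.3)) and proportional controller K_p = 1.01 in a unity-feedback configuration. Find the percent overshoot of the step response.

12.9%

Closed-loop characteristic equation: s² + 2.3s + 4.444 = 0, so ω_n = 2.108 rad/s and ζ = 2.3/(2·2.108) = 0.5455.
%OS = 100·exp(−πζ/√(1−ζ²)) = 100·exp(−π·0.5455/√0.7024) = 12.9%.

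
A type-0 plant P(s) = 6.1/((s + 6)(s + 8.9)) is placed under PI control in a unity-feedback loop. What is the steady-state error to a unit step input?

0

The PI controller's integrator makes the forward path type 1, so e_ss to a step is zero.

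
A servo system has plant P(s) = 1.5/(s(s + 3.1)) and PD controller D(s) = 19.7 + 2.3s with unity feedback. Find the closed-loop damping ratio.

Forward path: (19.7 + 2.3s)·1.5/(s(s+3.1)). The closed-loop characteristic equation is s² + (3.1 + 1.5·2.3)s + 1.5·19.7 = 0.
That is s² + 6.55s + 29.55 = 0, so ω_n = 5.436 rad/s and ζ = 6.55/(2·5.436) = 0.6025.

ζ = 0.602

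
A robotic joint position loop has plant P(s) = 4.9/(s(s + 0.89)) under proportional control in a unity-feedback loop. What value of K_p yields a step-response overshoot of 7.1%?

K_p = 0.0974

From %OS = 100·exp(−πζ/√(1−ζ²)) = 7.1%, ζ = −ln(0.071)/√(π²+ln²(0.071)) = 0.6441.
Characteristic equation s² + 0.89s + 4.9K_p = 0 gives ζ = 0.89/(2√(4.9K_p)).
Setting ζ = 0.6441: √(4.9K_p) = 0.89/(2·0.6441) = 0.6909, so K_p = 0.4774/4.9 = 0.0974.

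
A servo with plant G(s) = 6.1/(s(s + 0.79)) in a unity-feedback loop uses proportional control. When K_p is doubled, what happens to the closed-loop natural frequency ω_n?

increase

ω_n = √(6.1·K_p), which grows with K_p.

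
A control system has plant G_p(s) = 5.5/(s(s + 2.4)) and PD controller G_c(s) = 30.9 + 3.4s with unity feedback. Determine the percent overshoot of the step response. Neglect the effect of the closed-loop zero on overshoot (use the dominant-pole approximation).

Forward path: (30.9 + 3.4s)·5.5/(s(s+2.4)). The closed-loop characteristic equation is s² + (2.4 + 5.5·3.4)s + 5.5·30.9 = 0.
That is s² + 21.1s + 169.9 = 0, so ω_n = 13.04 rad/s and ζ = 21.1/(2·13.04) = 0.8093.
%OS = 100·exp(−πζ/√(1−ζ²)) = 1.32%.

1.32%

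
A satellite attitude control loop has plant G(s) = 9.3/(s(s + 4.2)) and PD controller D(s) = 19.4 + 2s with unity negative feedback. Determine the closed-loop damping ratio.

ζ = 0.849

Forward path: (19.4 + 2s)·9.3/(s(s+4.2)). The closed-loop characteristic equation is s² + (4.2 + 9.3·2)s + 9.3·19.4 = 0.
That is s² + 22.8s + 180.4 = 0, so ω_n = 13.43 rad/s and ζ = 22.8/(2·13.43) = 0.8487.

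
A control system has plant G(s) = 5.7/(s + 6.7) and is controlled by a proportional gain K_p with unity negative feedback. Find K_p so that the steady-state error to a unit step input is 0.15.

K_p = 6.66

For a type-0 loop with proportional control, e_ss = 1/(1 + K_p·G(0)).
G(0) = 0.8507. Require 1/(1 + K_p·0.8507) = 0.15, so 1 + 0.8507·K_p = 6.667.
K_p = (6.667 − 1)/0.8507 = 6.66.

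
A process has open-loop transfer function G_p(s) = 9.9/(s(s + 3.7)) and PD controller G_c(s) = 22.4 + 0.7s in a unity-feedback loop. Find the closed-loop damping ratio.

Forward path: (22.4 + 0.7s)·9.9/(s(s+3.7)). The closed-loop characteristic equation is s² + (3.7 + 9.9·0.7)s + 9.9·22.4 = 0.
That is s² + 10.63s + 221.8 = 0, so ω_n = 14.89 rad/s and ζ = 10.63/(2·14.89) = 0.3569.

ζ = 0.357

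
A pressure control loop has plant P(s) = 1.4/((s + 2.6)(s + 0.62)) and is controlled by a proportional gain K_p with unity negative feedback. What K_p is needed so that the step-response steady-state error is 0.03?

The loop is type 0, so e_ss(step) = 1/(1 + K_pos) with K_pos = K_p·P(0).
P(0) = 0.8685. Require 1/(1 + K_p·0.8685) = 0.03, so 1 + 0.8685·K_p = 33.33.
K_p = (33.33 − 1)/0.8685 = 37.2.

K_p = 37.2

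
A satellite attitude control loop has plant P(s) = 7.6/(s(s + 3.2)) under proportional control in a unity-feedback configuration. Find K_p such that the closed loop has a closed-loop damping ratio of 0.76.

K_p = 0.583

Closed-loop characteristic equation: s² + 3.2s + K_p·7.6 = 0.
So ω_n = √(7.6K_p) and 2ζω_n = 3.2, giving ζ = 3.2/(2√(7.6K_p)).
Setting ζ = 0.76: √(7.6K_p) = 3.2/(2·0.76) = 2.105, so K_p = 4.432/7.6 = 0.583.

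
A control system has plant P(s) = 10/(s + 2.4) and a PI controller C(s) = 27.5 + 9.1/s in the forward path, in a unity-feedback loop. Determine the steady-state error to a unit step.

The open loop C(s)P(s) has a pole at the origin (type 1), so the static position error constant is infinite and e_ss = 1/(1+∞) = 0.

0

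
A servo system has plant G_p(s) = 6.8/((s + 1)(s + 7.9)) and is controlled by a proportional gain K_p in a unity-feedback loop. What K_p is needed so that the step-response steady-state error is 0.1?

K_p = 10.5

Steady-state error for a unit step on this type-0 loop is 1/(1 + K_p·G_p(0)).
G_p(0) = 0.8608. Require 1/(1 + K_p·0.8608) = 0.1, so 1 + 0.8608·K_p = 10.
K_p = (10 − 1)/0.8608 = 10.5.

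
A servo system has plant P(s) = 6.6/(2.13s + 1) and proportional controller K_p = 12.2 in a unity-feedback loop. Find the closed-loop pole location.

s = -38.27

Closed loop: T(s) = K_p·P/(1+K_p·P) = 80.52/(2.13s + 1 + 80.52), with pole at s = −(1 + 80.52)/2.13 = −38.27.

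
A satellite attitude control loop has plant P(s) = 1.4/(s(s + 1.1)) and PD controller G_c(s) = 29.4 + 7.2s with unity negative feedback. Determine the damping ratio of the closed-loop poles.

ζ = 0.871

Forward path: (29.4 + 7.2s)·1.4/(s(s+1.1)). The closed-loop characteristic equation is s² + (1.1 + 1.4·7.2)s + 1.4·29.4 = 0.
That is s² + 11.18s + 41.16 = 0, so ω_n = 6.416 rad/s and ζ = 11.18/(2·6.416) = 0.8713.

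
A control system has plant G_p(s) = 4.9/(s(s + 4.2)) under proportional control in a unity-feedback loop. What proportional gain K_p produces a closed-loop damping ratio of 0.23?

Closed-loop characteristic equation: s² + 4.2s + K_p·4.9 = 0.
So ω_n = √(4.9K_p) and 2ζω_n = 4.2, giving ζ = 4.2/(2√(4.9K_p)).
Setting ζ = 0.23: √(4.9K_p) = 4.2/(2·0.23) = 9.13, so K_p = 83.36/4.9 = 17.

K_p = 17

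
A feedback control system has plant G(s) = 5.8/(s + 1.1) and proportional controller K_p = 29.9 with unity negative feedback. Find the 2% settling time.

T_s ≈ 0.0229 s

Closed-loop transfer function: T(s) = K_p·G(s)/(1 + K_p·G(s)) = 173.4/(s + 1.1 + 173.4) = 173.4/(s + 174.5).
Time constant τ = 1/174.5 = 0.00573 s, so the 2% settling time is about 4τ = 0.0229 s.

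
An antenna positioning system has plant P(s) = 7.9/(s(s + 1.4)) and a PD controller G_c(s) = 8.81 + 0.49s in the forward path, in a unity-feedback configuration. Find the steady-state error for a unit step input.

0

The open loop G_c(s)P(s) has a pole at the origin (type 1), so the static position error constant is infinite and e_ss = 1/(1+∞) = 0.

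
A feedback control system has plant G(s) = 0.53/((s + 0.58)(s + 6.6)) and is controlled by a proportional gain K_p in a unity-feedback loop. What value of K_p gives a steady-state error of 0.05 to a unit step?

K_p = 137

For a type-0 loop with proportional control, e_ss = 1/(1 + K_p·G(0)).
G(0) = 0.1385. Require 1/(1 + K_p·0.1385) = 0.05, so 1 + 0.1385·K_p = 20.
K_p = (20 − 1)/0.1385 = 137.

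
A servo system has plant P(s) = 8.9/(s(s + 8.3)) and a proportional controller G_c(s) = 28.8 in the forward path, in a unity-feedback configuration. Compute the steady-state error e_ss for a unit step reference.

0

The open loop G_c(s)P(s) has a pole at the origin (type 1), so the static position error constant is infinite and e_ss = 1/(1+∞) = 0.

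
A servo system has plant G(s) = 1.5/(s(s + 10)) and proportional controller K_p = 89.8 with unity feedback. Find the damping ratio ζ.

With unity feedback the closed-loop characteristic equation is s² + 10s + 89.8·1.5 = s² + 10s + 134.7 = 0.
Matching s² + 2ζω_n s + ω_n²: ω_n = √134.7 = 11.61 rad/s and 2ζω_n = 10, so ζ = 10/(2·11.61) = 0.431.

ζ = 0.431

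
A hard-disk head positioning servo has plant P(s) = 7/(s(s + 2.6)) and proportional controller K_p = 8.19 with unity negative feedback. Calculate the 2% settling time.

From 1 + K_pP(s) = 0: s² + 2.6s + 57.33 = 0 ⇒ ω_n = 7.572, ζ = 0.1717.
2% settling time T_s ≈ 4/(ζω_n) = 4/1.3 = 3.08 s.

T_s ≈ 3.08 s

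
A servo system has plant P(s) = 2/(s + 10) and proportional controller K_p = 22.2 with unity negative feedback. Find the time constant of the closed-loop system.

Closed-loop transfer function: T(s) = K_p·P(s)/(1 + K_p·P(s)) = 44.4/(s + 10 + 44.4) = 44.4/(s + 54.4).
Time constant τ = 1/54.4 = 0.0184 s.

τ = 0.0184 s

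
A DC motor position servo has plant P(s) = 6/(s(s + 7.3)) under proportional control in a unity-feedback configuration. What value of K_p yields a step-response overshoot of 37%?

From %OS = 100·exp(−πζ/√(1−ζ²)) = 37%, ζ = −ln(0.37)/√(π²+ln²(0.37)) = 0.3017.
Characteristic equation s² + 7.3s + 6K_p = 0 gives ζ = 7.3/(2√(6K_p)).
Setting ζ = 0.3017: √(6K_p) = 7.3/(2·0.3017) = 12.1, so K_p = 146.3/6 = 24.4.

K_p = 24.4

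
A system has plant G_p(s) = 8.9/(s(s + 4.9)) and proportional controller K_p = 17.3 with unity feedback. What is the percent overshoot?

Closed-loop characteristic equation: s² + 4.9s + 154 = 0, so ω_n = 12.41 rad/s and ζ = 4.9/(2·12.41) = 0.1974.
%OS = 100·exp(−πζ/√(1−ζ²)) = 100·exp(−π·0.1974/√0.961) = 53.1%.

53.1%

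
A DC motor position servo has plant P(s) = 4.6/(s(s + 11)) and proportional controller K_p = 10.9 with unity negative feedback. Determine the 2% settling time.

From 1 + K_pP(s) = 0: s² + 11s + 50.14 = 0 ⇒ ω_n = 7.081, ζ = 0.7767.
2% settling time T_s ≈ 4/(ζω_n) = 4/5.5 = 0.727 s.

T_s ≈ 0.727 s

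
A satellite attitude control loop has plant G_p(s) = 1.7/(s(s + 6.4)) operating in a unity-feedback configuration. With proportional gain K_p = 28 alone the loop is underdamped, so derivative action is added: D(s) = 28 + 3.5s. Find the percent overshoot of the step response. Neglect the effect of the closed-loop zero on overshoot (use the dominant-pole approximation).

0.183%

Forward path: (28 + 3.5s)·1.7/(s(s+6.4)). The closed-loop characteristic equation is s² + (6.4 + 1.7·3.5)s + 1.7·28 = 0.
That is s² + 12.35s + 47.6 = 0, so ω_n = 6.899 rad/s and ζ = 12.35/(2·6.899) = 0.895.
%OS = 100·exp(−πζ/√(1−ζ²)) = 0.183%.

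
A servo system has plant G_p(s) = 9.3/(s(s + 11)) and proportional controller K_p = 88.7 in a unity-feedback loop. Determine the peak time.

Closed-loop characteristic equation: s² + 11s + 824.9 = 0, so ω_n = 28.72 rad/s and ζ = 11/(2·28.72) = 0.1915.
Damped frequency ω_d = ω_n√(1−ζ²) = 28.19 rad/s, so peak time T_p = π/ω_d = 0.111 s.

T_p = 0.111 s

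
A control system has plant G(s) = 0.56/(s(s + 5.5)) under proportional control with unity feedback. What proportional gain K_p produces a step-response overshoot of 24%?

K_p = 78.9

From %OS = 100·exp(−πζ/√(1−ζ²)) = 24%, ζ = −ln(0.24)/√(π²+ln²(0.24)) = 0.4136.
Characteristic equation s² + 5.5s + 0.56K_p = 0 gives ζ = 5.5/(2√(0.56K_p)).
Setting ζ = 0.4136: √(0.56K_p) = 5.5/(2·0.4136) = 6.649, so K_p = 44.21/0.56 = 78.9.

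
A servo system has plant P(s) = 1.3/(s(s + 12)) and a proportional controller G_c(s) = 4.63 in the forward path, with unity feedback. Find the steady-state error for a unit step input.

0

The open loop G_c(s)P(s) has a pole at the origin (type 1), so the static position error constant is infinite and e_ss = 1/(1+∞) = 0.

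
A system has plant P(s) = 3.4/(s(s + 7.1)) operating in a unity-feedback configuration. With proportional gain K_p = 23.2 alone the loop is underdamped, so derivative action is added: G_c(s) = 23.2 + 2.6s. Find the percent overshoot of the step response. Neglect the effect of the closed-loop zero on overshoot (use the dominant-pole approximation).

0.168%

Forward path: (23.2 + 2.6s)·3.4/(s(s+7.1)). The closed-loop characteristic equation is s² + (7.1 + 3.4·2.6)s + 3.4·23.2 = 0.
That is s² + 15.94s + 78.88 = 0, so ω_n = 8.881 rad/s and ζ = 15.94/(2·8.881) = 0.8974.
%OS = 100·exp(−πζ/√(1−ζ²)) = 0.168%.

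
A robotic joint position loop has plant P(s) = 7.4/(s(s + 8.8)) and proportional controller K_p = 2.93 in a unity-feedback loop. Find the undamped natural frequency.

1 + K_p·P(s) = 0 gives s² + 8.8s + 21.68 = 0.
So ω_n² = 21.68 ⇒ ω_n = 4.656 rad/s, and ζ = 8.8/(2ω_n) = 0.945.

ω_n = 4.66 rad/s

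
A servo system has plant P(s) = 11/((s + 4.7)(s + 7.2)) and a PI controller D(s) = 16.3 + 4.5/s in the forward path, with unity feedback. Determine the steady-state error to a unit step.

0

The open loop D(s)P(s) has a pole at the origin (type 1), so the static position error constant is infinite and e_ss = 1/(1+∞) = 0.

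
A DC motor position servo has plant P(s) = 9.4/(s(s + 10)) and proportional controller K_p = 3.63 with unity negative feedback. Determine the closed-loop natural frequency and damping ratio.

ω_n = 5.84 rad/s, ζ = 0.856

With unity feedback the closed-loop characteristic equation is s² + 10s + 3.63·9.4 = s² + 10s + 34.12 = 0.
So ω_n² = 34.12 ⇒ ω_n = 5.841 rad/s, and ζ = 10/(2ω_n) = 0.856.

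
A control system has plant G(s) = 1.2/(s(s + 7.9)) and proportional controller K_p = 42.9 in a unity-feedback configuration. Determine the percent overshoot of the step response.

The closed-loop denominator s² + 7.9s + 51.48 gives ω_n = √51.48 = 7.175 and ζ = 7.9/(2ω_n) = 0.5505.
%OS = 100·exp(−πζ/√(1−ζ²)) = 100·exp(−π·0.5505/√0.6969) = 12.6%.

12.6%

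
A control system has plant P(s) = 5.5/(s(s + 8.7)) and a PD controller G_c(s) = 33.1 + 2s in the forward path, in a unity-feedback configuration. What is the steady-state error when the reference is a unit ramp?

0.0478

The loop has one pole at the origin (type 1). Velocity error constant K_v = lim_{s→0} s·G_c(s)P(s) = 33.1·5.5/8.7 = 20.93.
Steady-state error to a unit ramp: e_ss = 1/K_v = 0.0478.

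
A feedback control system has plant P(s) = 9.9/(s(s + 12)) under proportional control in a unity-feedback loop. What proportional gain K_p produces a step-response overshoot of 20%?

From %OS = 100·exp(−πζ/√(1−ζ²)) = 20%, ζ = −ln(0.2)/√(π²+ln²(0.2)) = 0.4559.
Characteristic equation s² + 12s + 9.9K_p = 0 gives ζ = 12/(2√(9.9K_p)).
Setting ζ = 0.4559: √(9.9K_p) = 12/(2·0.4559) = 13.16, so K_p = 173.2/9.9 = 17.5.

K_p = 17.5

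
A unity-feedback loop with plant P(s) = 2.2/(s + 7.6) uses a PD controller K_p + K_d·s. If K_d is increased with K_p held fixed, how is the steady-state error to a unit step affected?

unchanged

K_d affects only the transient (the s-coefficient); the DC loop gain, and hence e_ss, depends only on K_p.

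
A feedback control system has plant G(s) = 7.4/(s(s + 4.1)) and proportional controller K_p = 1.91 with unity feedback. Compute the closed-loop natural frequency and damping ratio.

The closed-loop denominator is s(s+4.1) + 1.91·7.4 = s² + 4.1s + 14.13.
Matching s² + 2ζω_n s + ω_n²: ω_n = √14.13 = 3.76 rad/s and 2ζω_n = 4.1, so ζ = 4.1/(2·3.76) = 0.545.

ω_n = 3.76 rad/s, ζ = 0.545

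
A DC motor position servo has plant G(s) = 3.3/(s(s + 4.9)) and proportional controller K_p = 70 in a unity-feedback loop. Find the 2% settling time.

The closed-loop denominator s² + 4.9s + 231 gives ω_n = √231 = 15.2 and ζ = 4.9/(2ω_n) = 0.1612.
2% settling time T_s ≈ 4/(ζω_n) = 4/2.45 = 1.63 s.

T_s ≈ 1.63 s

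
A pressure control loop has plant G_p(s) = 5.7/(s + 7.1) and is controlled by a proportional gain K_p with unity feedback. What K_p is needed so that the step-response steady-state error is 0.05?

For a type-0 loop with proportional control, e_ss = 1/(1 + K_p·G_p(0)).
G_p(0) = 0.8028. Require 1/(1 + K_p·0.8028) = 0.05, so 1 + 0.8028·K_p = 20.
K_p = (20 − 1)/0.8028 = 23.7.

K_p = 23.7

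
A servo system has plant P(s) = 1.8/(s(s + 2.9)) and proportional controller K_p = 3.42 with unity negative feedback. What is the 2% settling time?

Closed-loop characteristic equation: s² + 2.9s + 6.156 = 0, so ω_n = 2.481 rad/s and ζ = 2.9/(2·2.481) = 0.5844.
2% settling time T_s ≈ 4/(ζω_n) = 4/1.45 = 2.76 s.

T_s ≈ 2.76 s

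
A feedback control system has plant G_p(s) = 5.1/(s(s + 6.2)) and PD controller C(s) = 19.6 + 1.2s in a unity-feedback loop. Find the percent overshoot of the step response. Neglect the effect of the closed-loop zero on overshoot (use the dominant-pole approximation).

8.57%

Forward path: (19.6 + 1.2s)·5.1/(s(s+6.2)). The closed-loop characteristic equation is s² + (6.2 + 5.1·1.2)s + 5.1·19.6 = 0.
That is s² + 12.32s + 99.96 = 0, so ω_n = 9.998 rad/s and ζ = 12.32/(2·9.998) = 0.6161.
%OS = 100·exp(−πζ/√(1−ζ²)) = 8.57%.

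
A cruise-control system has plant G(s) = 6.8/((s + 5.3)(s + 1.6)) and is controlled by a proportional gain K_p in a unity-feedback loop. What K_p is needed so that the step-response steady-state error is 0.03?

K_p = 40.3

Steady-state error for a unit step on this type-0 loop is 1/(1 + K_p·G(0)).
G(0) = 0.8019. Require 1/(1 + K_p·0.8019) = 0.03, so 1 + 0.8019·K_p = 33.33.
K_p = (33.33 − 1)/0.8019 = 40.3.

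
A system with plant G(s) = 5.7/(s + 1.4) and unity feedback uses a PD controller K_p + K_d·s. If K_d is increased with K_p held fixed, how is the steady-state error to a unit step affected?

K_d affects only the transient (the s-coefficient); the DC loop gain, and hence e_ss, depends only on K_p.

unchanged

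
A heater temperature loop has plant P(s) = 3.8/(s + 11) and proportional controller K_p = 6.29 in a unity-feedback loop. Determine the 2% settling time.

Closed-loop transfer function: T(s) = K_p·P(s)/(1 + K_p·P(s)) = 23.9/(s + 11 + 23.9) = 23.9/(s + 34.9).
Time constant τ = 1/34.9 = 0.02865 s, so the 2% settling time is about 4τ = 0.115 s.

T_s ≈ 0.115 s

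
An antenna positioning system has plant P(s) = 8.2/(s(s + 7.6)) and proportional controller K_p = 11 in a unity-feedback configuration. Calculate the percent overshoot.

The closed-loop denominator s² + 7.6s + 90.2 gives ω_n = √90.2 = 9.497 and ζ = 7.6/(2ω_n) = 0.4001.
%OS = 100·exp(−πζ/√(1−ζ²)) = 100·exp(−π·0.4001/√0.8399) = 25.4%.

25.4%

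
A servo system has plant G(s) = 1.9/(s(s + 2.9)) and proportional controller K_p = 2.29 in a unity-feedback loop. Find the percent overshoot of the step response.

The closed-loop denominator s² + 2.9s + 4.351 gives ω_n = √4.351 = 2.086 and ζ = 2.9/(2ω_n) = 0.6951.
%OS = 100·exp(−πζ/√(1−ζ²)) = 100·exp(−π·0.6951/√0.5168) = 4.79%.

4.79%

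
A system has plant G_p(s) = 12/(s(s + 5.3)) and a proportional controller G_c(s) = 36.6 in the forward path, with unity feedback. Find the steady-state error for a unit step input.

The open loop G_c(s)G_p(s) has a pole at the origin (type 1), so the static position error constant is infinite and e_ss = 1/(1+∞) = 0.

0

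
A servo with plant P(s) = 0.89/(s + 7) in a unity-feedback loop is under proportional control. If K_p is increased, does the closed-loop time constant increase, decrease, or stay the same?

decrease

Closed-loop pole is at s = −(7+K_p·0.89); larger K_p moves it further left, so τ = 1/(7+K_p·0.89) decreases.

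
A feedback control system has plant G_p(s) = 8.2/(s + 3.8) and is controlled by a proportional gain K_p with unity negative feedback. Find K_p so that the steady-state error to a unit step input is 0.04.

K_p = 11.1

Steady-state error for a unit step on this type-0 loop is 1/(1 + K_p·G_p(0)).
G_p(0) = 2.158. Require 1/(1 + K_p·2.158) = 0.04, so 1 + 2.158·K_p = 25.
K_p = (25 − 1)/2.158 = 11.1.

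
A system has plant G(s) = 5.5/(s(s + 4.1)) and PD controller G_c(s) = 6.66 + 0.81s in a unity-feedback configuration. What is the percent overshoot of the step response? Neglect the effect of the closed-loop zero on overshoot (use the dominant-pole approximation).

Forward path: (6.66 + 0.81s)·5.5/(s(s+4.1)). The closed-loop characteristic equation is s² + (4.1 + 5.5·0.81)s + 5.5·6.66 = 0.
That is s² + 8.555s + 36.63 = 0, so ω_n = 6.052 rad/s and ζ = 8.555/(2·6.052) = 0.7068.
%OS = 100·exp(−πζ/√(1−ζ²)) = 4.33%.

4.33%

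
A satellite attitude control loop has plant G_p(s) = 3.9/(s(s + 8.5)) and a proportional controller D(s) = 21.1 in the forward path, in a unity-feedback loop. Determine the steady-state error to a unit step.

0

The open loop D(s)G_p(s) has a pole at the origin (type 1), so the static position error constant is infinite and e_ss = 1/(1+∞) = 0.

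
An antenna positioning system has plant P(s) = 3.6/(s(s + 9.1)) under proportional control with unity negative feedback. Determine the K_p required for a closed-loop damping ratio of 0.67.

K_p = 12.8

Closed-loop characteristic equation: s² + 9.1s + K_p·3.6 = 0.
So ω_n = √(3.6K_p) and 2ζω_n = 9.1, giving ζ = 9.1/(2√(3.6K_p)).
Setting ζ = 0.67: √(3.6K_p) = 9.1/(2·0.67) = 6.791, so K_p = 46.12/3.6 = 12.8.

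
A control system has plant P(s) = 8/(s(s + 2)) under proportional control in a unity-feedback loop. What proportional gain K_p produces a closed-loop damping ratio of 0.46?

Closed-loop characteristic equation: s² + 2s + K_p·8 = 0.
So ω_n = √(8K_p) and 2ζω_n = 2, giving ζ = 2/(2√(8K_p)).
Setting ζ = 0.46: √(8K_p) = 2/(2·0.46) = 2.174, so K_p = 4.726/8 = 0.591.

K_p = 0.591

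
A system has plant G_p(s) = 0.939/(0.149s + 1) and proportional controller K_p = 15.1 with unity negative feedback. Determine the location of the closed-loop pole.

s = -101.9

Closed loop: T(s) = K_p·G_p/(1+K_p·G_p) = 14.18/(0.149s + 1 + 14.18), with pole at s = −(1 + 14.18)/0.149 = −101.9.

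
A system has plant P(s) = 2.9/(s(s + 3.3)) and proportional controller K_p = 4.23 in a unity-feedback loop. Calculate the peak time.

The closed-loop denominator s² + 3.3s + 12.27 gives ω_n = √12.27 = 3.502 and ζ = 3.3/(2ω_n) = 0.4711.
Damped frequency ω_d = ω_n√(1−ζ²) = 3.089 rad/s, so peak time T_p = π/ω_d = 1.02 s.

T_p = 1.02 s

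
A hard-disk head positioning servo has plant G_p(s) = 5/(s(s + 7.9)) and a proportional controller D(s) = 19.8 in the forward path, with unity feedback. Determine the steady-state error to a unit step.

The open loop D(s)G_p(s) has a pole at the origin (type 1), so the static position error constant is infinite and e_ss = 1/(1+∞) = 0.

0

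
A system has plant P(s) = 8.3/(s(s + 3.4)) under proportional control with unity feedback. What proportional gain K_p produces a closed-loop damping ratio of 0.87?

Closed-loop characteristic equation: s² + 3.4s + K_p·8.3 = 0.
So ω_n = √(8.3K_p) and 2ζω_n = 3.4, giving ζ = 3.4/(2√(8.3K_p)).
Setting ζ = 0.87: √(8.3K_p) = 3.4/(2·0.87) = 1.954, so K_p = 3.818/8.3 = 0.46.

K_p = 0.46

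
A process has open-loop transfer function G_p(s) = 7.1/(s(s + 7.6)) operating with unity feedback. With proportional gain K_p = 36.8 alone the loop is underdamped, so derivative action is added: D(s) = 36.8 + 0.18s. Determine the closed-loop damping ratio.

ζ = 0.275

Forward path: (36.8 + 0.18s)·7.1/(s(s+7.6)). The closed-loop characteristic equation is s² + (7.6 + 7.1·0.18)s + 7.1·36.8 = 0.
That is s² + 8.878s + 261.3 = 0, so ω_n = 16.16 rad/s and ζ = 8.878/(2·16.16) = 0.2746.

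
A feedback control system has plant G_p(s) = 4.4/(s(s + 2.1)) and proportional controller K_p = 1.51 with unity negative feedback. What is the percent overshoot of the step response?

From 1 + K_pG_p(s) = 0: s² + 2.1s + 6.644 = 0 ⇒ ω_n = 2.578, ζ = 0.4074.
%OS = 100·exp(−πζ/√(1−ζ²)) = 100·exp(−π·0.4074/√0.8341) = 24.6%.

24.6%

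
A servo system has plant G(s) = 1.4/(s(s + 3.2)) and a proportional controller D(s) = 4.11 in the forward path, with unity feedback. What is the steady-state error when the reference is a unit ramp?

0.556

The loop has one pole at the origin (type 1). Velocity error constant K_v = lim_{s→0} s·D(s)G(s) = 4.11·1.4/3.2 = 1.798.
Steady-state error to a unit ramp: e_ss = 1/K_v = 0.556.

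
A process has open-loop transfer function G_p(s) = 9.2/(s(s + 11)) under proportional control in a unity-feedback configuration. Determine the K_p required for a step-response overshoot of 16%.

From %OS = 100·exp(−πζ/√(1−ζ²)) = 16%, ζ = −ln(0.16)/√(π²+ln²(0.16)) = 0.5039.
Characteristic equation s² + 11s + 9.2K_p = 0 gives ζ = 11/(2√(9.2K_p)).
Setting ζ = 0.5039: √(9.2K_p) = 11/(2·0.5039) = 10.92, so K_p = 119.1/9.2 = 13.

K_p = 13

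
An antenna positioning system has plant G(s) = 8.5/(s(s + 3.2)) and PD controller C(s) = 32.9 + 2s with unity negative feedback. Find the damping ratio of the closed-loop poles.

Forward path: (32.9 + 2s)·8.5/(s(s+3.2)). The closed-loop characteristic equation is s² + (3.2 + 8.5·2)s + 8.5·32.9 = 0.
That is s² + 20.2s + 279.6 = 0, so ω_n = 16.72 rad/s and ζ = 20.2/(2·16.72) = 0.604.

ζ = 0.604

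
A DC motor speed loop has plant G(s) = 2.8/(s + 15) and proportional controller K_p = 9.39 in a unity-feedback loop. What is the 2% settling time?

Closed-loop transfer function: T(s) = K_p·G(s)/(1 + K_p·G(s)) = 26.29/(s + 15 + 26.29) = 26.29/(s + 41.29).
Time constant τ = 1/41.29 = 0.02422 s, so the 2% settling time is about 4τ = 0.0969 s.

T_s ≈ 0.0969 s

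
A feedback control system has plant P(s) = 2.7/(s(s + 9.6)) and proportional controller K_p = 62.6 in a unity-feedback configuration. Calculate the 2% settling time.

Closed-loop characteristic equation: s² + 9.6s + 169 = 0, so ω_n = 13 rad/s and ζ = 9.6/(2·13) = 0.3692.
2% settling time T_s ≈ 4/(ζω_n) = 4/4.8 = 0.833 s.

T_s ≈ 0.833 s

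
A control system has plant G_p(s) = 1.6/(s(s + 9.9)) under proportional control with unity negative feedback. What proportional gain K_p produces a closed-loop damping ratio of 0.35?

K_p = 125

Closed-loop characteristic equation: s² + 9.9s + K_p·1.6 = 0.
So ω_n = √(1.6K_p) and 2ζω_n = 9.9, giving ζ = 9.9/(2√(1.6K_p)).
Setting ζ = 0.35: √(1.6K_p) = 9.9/(2·0.35) = 14.14, so K_p = 200/1.6 = 125.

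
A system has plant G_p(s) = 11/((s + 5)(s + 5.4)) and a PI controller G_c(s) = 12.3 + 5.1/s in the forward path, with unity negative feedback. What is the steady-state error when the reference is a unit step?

The open loop G_c(s)G_p(s) has a pole at the origin (type 1), so the static position error constant is infinite and e_ss = 1/(1+∞) = 0.

0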